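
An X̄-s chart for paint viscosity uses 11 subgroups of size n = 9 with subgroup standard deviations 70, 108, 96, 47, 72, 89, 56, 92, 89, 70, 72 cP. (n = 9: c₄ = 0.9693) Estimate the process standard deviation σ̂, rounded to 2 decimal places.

80.75

s̄ = (70 + 108 + 96 + 47 + 72 + 89 + 56 + 92 + 89 + 70 + 72) / 11 = 78.2727
σ̂ = s̄ / c₄ = 78.2727 / 0.9693 = 80.7518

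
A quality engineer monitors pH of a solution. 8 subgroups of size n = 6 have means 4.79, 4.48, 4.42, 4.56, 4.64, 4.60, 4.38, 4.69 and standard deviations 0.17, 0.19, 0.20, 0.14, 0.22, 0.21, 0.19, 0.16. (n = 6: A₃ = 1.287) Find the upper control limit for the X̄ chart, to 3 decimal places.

4.808

X̄̄ = (4.79 + 4.48 + 4.42 + 4.56 + 4.64 + 4.60 + 4.38 + 4.69) / 8 = 4.5700
s̄ = (0.17 + 0.19 + 0.20 + 0.14 + 0.22 + 0.21 + 0.19 + 0.16) / 8 = 0.1850
UCL = X̄̄ + A₃·s̄ = 4.5700 + 1.287 × 0.1850 = 4.8081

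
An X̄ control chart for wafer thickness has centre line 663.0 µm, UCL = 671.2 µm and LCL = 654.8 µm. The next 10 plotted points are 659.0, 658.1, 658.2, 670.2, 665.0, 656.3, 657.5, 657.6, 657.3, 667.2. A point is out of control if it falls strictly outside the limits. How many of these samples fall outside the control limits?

0

All 10 points lie within [654.8, 671.2].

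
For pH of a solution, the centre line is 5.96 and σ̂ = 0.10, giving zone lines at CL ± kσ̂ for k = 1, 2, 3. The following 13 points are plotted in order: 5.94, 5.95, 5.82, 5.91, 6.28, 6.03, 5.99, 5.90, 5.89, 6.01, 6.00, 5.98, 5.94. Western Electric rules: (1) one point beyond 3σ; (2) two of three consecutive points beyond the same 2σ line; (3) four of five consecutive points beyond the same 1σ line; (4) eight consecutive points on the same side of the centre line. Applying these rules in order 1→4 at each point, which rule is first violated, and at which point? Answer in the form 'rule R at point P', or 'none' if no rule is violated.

rule 1 at point 5

Zone of each point (C = within 1σ̂, B = 1σ̂–2σ̂, A = 2σ̂–3σ̂, * = beyond 3σ̂; sign = side of CL): 1:-C, 2:-C, 3:-B, 4:-C, 5:+*, 6:+C, 7:+C, 8:-C, 9:-C, 10:+C, 11:+C, 12:+C, 13:-C
Rule 1 (one point beyond the 3σ limits) is satisfied at point 5.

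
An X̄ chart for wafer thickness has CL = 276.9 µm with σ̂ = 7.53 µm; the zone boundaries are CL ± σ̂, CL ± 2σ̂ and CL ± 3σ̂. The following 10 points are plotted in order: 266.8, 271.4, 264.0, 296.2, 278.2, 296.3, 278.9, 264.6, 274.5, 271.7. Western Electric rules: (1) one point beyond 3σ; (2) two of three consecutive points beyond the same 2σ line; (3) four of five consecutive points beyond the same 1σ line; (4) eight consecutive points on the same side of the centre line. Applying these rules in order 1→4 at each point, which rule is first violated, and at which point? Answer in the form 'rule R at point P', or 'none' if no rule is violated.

Zone of each point (C = within 1σ̂, B = 1σ̂–2σ̂, A = 2σ̂–3σ̂, * = beyond 3σ̂; sign = side of CL): 1:-B, 2:-C, 3:-B, 4:+A, 5:+C, 6:+A, 7:+C, 8:-B, 9:-C, 10:-C
Rule 2 (two of three consecutive points beyond the same 2σ limit) is satisfied at point 6.

rule 2 at point 6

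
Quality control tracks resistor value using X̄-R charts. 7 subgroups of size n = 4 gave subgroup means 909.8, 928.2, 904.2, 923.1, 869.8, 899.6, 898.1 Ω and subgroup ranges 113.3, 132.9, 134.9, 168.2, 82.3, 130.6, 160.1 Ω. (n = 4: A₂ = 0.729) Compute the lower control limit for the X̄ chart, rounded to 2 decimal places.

X̄̄ = (909.8 + 928.2 + 904.2 + 923.1 + 869.8 + 899.6 + 898.1) / 7 = 6332.8000 / 7 = 904.6857
R̄ = (113.3 + 132.9 + 134.9 + 168.2 + 82.3 + 130.6 + 160.1) / 7 = 922.3000 / 7 = 131.7571
LCL = X̄̄ − A₂·R̄ = 904.6857 − 0.729 × 131.7571 = 808.6348

808.63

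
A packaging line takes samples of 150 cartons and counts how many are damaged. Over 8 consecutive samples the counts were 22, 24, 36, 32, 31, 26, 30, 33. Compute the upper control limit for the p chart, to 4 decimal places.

p̄ = Σdᵢ / (k·n) = 234 / (8 × 150) = 0.19500
UCL = p̄ + 3·√(p̄(1−p̄)/n) = 0.19500 + 3 × √(0.19500×0.80500/150) = 0.19500 + 3 × 0.03235 = 0.29205

0.2920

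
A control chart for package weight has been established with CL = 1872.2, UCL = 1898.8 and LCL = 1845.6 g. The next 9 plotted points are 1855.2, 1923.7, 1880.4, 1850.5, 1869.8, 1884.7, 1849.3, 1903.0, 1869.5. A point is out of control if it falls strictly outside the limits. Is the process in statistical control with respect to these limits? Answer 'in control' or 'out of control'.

Compare each point to [1845.6, 1898.8]: sample 2 = 1923.7 > UCL; sample 8 = 1903.0 > UCL.

out of control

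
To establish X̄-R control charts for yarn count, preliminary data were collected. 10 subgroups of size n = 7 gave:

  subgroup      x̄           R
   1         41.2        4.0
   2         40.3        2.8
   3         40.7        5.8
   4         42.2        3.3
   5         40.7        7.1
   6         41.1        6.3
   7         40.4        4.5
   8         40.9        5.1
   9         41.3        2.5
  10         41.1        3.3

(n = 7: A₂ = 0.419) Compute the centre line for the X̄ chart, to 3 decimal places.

40.990

X̄̄ = (41.2 + 40.3 + 40.7 + 42.2 + 40.7 + 41.1 + 40.4 + 40.9 + 41.3 + 41.1) / 10 = 409.9000 / 10 = 40.9900
CL = X̄̄ = 40.9900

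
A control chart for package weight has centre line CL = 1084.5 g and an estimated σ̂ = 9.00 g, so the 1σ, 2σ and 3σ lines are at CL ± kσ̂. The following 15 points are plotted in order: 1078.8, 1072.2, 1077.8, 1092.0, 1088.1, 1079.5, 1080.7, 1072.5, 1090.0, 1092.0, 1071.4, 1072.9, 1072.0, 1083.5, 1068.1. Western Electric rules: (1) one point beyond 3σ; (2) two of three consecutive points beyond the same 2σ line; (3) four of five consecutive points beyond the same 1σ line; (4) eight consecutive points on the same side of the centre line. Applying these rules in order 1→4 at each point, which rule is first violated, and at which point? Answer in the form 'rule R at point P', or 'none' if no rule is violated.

rule 3 at point 15

Zone of each point (C = within 1σ̂, B = 1σ̂–2σ̂, A = 2σ̂–3σ̂, * = beyond 3σ̂; sign = side of CL): 1:-C, 2:-B, 3:-C, 4:+C, 5:+C, 6:-C, 7:-C, 8:-B, 9:+C, 10:+C, 11:-B, 12:-B, 13:-B, 14:-C, 15:-B
Rule 3 (four of five consecutive points beyond the same 1σ limit) is satisfied at point 15.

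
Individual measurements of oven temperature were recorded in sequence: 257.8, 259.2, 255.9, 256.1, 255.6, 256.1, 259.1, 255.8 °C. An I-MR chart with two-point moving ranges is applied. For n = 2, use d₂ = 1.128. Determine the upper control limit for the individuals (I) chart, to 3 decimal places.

X̄ = (257.8 + 259.2 + 255.9 + 256.1 + 255.6 + 256.1 + 259.1 + 255.8) / 8 = 256.9500
Moving ranges: 1.4, 3.3, 0.2, 0.5, 0.5, 3.0, 3.3; M̄R̄ = 12.2000 / 7 = 1.7429
UCL = X̄ + 3·M̄R̄/d₂ = 256.9500 + 3 × 1.7429 / 1.128 = 261.5853

261.585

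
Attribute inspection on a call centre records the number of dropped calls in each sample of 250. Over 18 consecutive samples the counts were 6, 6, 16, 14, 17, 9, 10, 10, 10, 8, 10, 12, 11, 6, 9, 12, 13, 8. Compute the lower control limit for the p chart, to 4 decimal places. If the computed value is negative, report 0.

0.0037

p̄ = Σdᵢ / (k·n) = 187 / (18 × 250) = 0.04156
LCL = p̄ − 3·√(p̄(1−p̄)/n) = 0.04156 − 3 × 0.01262 = 0.00369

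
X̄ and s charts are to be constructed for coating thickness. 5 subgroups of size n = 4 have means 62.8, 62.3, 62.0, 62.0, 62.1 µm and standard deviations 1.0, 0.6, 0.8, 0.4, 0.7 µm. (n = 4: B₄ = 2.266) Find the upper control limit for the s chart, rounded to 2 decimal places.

s̄ = (1.0 + 0.6 + 0.8 + 0.4 + 0.7) / 5 = 0.7000
UCL_s = B₄·s̄ = 2.266 × 0.7000 = 1.5862

1.59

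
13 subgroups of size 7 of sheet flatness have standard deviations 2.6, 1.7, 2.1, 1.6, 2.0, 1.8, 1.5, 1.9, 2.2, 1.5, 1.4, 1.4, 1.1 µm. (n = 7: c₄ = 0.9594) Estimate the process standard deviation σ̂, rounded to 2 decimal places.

s̄ = (2.6 + 1.7 + 2.1 + 1.6 + 2.0 + 1.8 + 1.5 + 1.9 + 2.2 + 1.5 + 1.4 + 1.4 + 1.1) / 13 = 1.7538
σ̂ = s̄ / c₄ = 1.7538 / 0.9594 = 1.8281

1.83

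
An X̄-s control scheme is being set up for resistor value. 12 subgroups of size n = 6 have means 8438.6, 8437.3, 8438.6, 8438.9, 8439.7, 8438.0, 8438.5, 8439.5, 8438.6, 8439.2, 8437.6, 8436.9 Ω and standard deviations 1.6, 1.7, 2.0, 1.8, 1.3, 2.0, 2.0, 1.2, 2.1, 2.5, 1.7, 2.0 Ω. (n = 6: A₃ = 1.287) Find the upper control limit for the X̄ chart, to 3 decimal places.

8440.799

X̄̄ = (8438.6 + 8437.3 + 8438.6 + 8438.9 + 8439.7 + 8438.0 + 8438.5 + 8439.5 + 8438.6 + 8439.2 + 8437.6 + 8436.9) / 12 = 8438.4500
s̄ = (1.6 + 1.7 + 2.0 + 1.8 + 1.3 + 2.0 + 2.0 + 1.2 + 2.1 + 2.5 + 1.7 + 2.0) / 12 = 1.8250
UCL = X̄̄ + A₃·s̄ = 8438.4500 + 1.287 × 1.8250 = 8440.7988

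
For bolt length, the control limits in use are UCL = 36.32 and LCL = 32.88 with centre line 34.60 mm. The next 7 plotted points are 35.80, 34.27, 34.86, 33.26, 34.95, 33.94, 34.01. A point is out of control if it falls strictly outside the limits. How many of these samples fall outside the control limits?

All 7 points lie within [32.88, 36.32].

0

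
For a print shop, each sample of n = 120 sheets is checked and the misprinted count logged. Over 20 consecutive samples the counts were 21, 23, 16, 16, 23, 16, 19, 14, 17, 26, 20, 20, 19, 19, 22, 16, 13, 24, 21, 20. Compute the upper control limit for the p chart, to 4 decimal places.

0.2609

p̄ = Σdᵢ / (k·n) = 385 / (20 × 120) = 0.16042
UCL = p̄ + 3·√(p̄(1−p̄)/n) = 0.16042 + 3 × √(0.16042×0.83958/120) = 0.16042 + 3 × 0.03350 = 0.26092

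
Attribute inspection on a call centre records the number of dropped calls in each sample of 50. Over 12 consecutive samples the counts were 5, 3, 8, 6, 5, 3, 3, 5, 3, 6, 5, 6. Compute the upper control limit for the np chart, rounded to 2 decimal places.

p̄ = Σdᵢ / (k·n) = 58 / (12 × 50) = 0.09667
UCL = np̄ + 3·√(np̄(1−p̄)) = 4.8333 + 3 × √(4.8333×0.90333) = 4.8333 + 3 × 2.0895 = 11.1019

11.10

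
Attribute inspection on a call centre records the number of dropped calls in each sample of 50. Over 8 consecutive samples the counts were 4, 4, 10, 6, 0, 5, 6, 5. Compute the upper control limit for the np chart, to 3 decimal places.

11.364

p̄ = Σdᵢ / (k·n) = 40 / (8 × 50) = 0.10000
UCL = np̄ + 3·√(np̄(1−p̄)) = 5.0000 + 3 × √(5.0000×0.90000) = 5.0000 + 3 × 2.1213 = 11.3640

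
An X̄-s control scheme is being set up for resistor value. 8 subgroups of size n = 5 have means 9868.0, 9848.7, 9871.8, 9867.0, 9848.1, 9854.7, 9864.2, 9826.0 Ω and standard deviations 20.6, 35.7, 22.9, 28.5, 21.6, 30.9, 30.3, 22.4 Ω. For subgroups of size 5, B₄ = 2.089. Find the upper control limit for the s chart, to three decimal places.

s̄ = (20.6 + 35.7 + 22.9 + 28.5 + 21.6 + 30.9 + 30.3 + 22.4) / 8 = 26.6125
UCL_s = B₄·s̄ = 2.089 × 26.6125 = 55.5935

55.594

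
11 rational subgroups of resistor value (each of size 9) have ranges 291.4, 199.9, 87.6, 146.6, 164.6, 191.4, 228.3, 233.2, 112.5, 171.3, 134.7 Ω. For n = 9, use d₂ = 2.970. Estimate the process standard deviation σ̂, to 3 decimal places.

R̄ = (291.4 + 199.9 + 87.6 + 146.6 + 164.6 + 191.4 + 228.3 + 233.2 + 112.5 + 171.3 + 134.7) / 11 = 178.3182
σ̂ = R̄ / d₂ = 178.3182 / 2.970 = 60.0398

60.040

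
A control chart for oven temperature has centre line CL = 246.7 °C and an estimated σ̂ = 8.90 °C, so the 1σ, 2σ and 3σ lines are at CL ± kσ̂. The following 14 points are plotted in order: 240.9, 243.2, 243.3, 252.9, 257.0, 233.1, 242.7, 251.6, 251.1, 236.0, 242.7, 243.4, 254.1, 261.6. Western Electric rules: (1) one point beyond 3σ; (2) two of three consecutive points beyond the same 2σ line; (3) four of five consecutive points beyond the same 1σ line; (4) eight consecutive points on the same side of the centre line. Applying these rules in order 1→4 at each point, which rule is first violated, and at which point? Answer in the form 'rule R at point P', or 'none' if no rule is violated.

none

Zone of each point (C = within 1σ̂, B = 1σ̂–2σ̂, A = 2σ̂–3σ̂, * = beyond 3σ̂; sign = side of CL): 1:-C, 2:-C, 3:-C, 4:+C, 5:+B, 6:-B, 7:-C, 8:+C, 9:+C, 10:-B, 11:-C, 12:-C, 13:+C, 14:+B
No rule fires across all 14 points.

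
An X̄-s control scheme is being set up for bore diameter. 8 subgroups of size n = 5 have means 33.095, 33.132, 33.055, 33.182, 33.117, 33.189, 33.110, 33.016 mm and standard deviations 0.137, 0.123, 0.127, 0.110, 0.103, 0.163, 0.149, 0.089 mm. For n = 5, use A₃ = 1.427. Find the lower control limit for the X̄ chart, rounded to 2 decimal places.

X̄̄ = (33.095 + 33.132 + 33.055 + 33.182 + 33.117 + 33.189 + 33.110 + 33.016) / 8 = 33.1120
s̄ = (0.137 + 0.123 + 0.127 + 0.110 + 0.103 + 0.163 + 0.149 + 0.089) / 8 = 0.1251
LCL = X̄̄ − A₃·s̄ = 33.1120 − 1.427 × 0.1251 = 32.9334

32.93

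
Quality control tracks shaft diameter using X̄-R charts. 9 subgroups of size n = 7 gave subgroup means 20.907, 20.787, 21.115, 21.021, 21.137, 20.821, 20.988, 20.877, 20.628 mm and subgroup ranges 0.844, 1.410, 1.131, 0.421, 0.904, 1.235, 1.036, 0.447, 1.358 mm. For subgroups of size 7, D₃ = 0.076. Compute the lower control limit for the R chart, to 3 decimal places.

R̄ = (0.844 + 1.410 + 1.131 + 0.421 + 0.904 + 1.235 + 1.036 + 0.447 + 1.358) / 9 = 8.7860 / 9 = 0.9762
LCL_R = D₃·R̄ = 0.076 × 0.9762 = 0.0742

0.074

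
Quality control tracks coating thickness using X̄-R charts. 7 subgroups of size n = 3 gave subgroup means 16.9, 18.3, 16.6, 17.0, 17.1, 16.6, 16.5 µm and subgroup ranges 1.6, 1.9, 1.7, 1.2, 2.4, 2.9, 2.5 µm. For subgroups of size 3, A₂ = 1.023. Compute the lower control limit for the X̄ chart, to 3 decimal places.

X̄̄ = (16.9 + 18.3 + 16.6 + 17.0 + 17.1 + 16.6 + 16.5) / 7 = 119.0000 / 7 = 17.0000
R̄ = (1.6 + 1.9 + 1.7 + 1.2 + 2.4 + 2.9 + 2.5) / 7 = 14.2000 / 7 = 2.0286
LCL = X̄̄ − A₂·R̄ = 17.0000 − 1.023 × 2.0286 = 14.9248

14.925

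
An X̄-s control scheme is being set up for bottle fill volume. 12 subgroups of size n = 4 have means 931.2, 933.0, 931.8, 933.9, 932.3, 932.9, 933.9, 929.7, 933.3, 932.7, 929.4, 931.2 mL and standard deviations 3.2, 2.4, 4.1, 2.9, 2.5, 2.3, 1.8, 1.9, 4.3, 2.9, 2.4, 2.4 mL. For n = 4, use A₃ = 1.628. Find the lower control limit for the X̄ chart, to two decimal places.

927.62

X̄̄ = (931.2 + 933.0 + 931.8 + 933.9 + 932.3 + 932.9 + 933.9 + 929.7 + 933.3 + 932.7 + 929.4 + 931.2) / 12 = 932.1083
s̄ = (3.2 + 2.4 + 4.1 + 2.9 + 2.5 + 2.3 + 1.8 + 1.9 + 4.3 + 2.9 + 2.4 + 2.4) / 12 = 2.7583
LCL = X̄̄ − A₃·s̄ = 932.1083 − 1.628 × 2.7583 = 927.6178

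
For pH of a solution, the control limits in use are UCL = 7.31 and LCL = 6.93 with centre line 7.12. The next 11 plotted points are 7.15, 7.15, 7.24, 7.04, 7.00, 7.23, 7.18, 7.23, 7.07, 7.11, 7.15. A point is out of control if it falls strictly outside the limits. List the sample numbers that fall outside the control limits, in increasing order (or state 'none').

All 11 points lie within [6.93, 7.31].

none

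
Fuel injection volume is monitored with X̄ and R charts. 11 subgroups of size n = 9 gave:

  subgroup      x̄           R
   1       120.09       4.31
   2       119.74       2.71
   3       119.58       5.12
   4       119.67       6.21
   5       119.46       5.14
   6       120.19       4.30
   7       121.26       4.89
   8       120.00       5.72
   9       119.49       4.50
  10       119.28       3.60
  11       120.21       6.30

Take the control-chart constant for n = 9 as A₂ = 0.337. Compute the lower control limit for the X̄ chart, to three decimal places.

X̄̄ = (120.09 + 119.74 + 119.58 + 119.67 + 119.46 + 120.19 + 121.26 + 120.00 + 119.49 + 119.28 + 120.21) / 11 = 1318.9700 / 11 = 119.9064
R̄ = (4.31 + 2.71 + 5.12 + 6.21 + 5.14 + 4.30 + 4.89 + 5.72 + 4.50 + 3.60 + 6.30) / 11 = 52.8000 / 11 = 4.8000
LCL = X̄̄ − A₂·R̄ = 119.9064 − 0.337 × 4.8000 = 118.2888

118.289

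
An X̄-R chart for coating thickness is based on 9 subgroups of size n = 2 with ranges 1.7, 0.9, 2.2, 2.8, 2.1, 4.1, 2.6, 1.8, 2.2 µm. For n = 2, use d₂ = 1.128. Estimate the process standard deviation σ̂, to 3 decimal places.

R̄ = (1.7 + 0.9 + 2.2 + 2.8 + 2.1 + 4.1 + 2.6 + 1.8 + 2.2) / 9 = 2.2667
σ̂ = R̄ / d₂ = 2.2667 / 1.128 = 2.0095

2.009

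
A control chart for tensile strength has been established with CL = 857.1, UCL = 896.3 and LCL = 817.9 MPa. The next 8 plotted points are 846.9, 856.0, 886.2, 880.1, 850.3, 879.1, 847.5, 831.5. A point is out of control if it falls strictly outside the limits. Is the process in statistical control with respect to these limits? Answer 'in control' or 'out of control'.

in control

All 8 points lie within [817.9, 896.3].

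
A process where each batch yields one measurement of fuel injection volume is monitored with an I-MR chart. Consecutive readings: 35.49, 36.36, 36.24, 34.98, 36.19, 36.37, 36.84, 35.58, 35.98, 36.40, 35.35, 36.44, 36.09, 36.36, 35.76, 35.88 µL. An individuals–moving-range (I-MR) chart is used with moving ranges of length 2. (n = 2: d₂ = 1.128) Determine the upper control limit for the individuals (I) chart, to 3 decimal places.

37.734

X̄ = (35.49 + 36.36 + 36.24 + 34.98 + 36.19 + 36.37 + 36.84 + 35.58 + 35.98 + 36.40 + 35.35 + 36.44 + 36.09 + 36.36 + 35.76 + 35.88) / 16 = 36.0194
Moving ranges: 0.87, 0.12, 1.26, 1.21, 0.18, 0.47, 1.26, 0.40, 0.42, 1.05, 1.09, 0.35, 0.27, 0.60, 0.12; M̄R̄ = 9.6700 / 15 = 0.6447
UCL = X̄ + 3·M̄R̄/d₂ = 36.0194 + 3 × 0.6447 / 1.128 = 37.7339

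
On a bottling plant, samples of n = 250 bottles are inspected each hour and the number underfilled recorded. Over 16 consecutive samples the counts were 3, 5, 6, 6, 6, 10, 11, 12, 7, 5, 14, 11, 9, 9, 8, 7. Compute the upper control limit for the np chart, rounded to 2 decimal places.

16.44

p̄ = Σdᵢ / (k·n) = 129 / (16 × 250) = 0.03225
UCL = np̄ + 3·√(np̄(1−p̄)) = 8.0625 + 3 × √(8.0625×0.96775) = 8.0625 + 3 × 2.7933 = 16.4424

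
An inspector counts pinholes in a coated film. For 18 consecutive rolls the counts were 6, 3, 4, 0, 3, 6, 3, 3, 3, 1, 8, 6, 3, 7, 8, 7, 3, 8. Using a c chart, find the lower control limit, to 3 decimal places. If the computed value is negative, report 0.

c̄ = (6 + 3 + 4 + 0 + 3 + 6 + 3 + 3 + 3 + 1 + 8 + 6 + 3 + 7 + 8 + 7 + 3 + 8) / 18 = 82 / 18 = 4.5556
LCL = c̄ − 3√c̄ = 4.5556 − 3 × 2.1344 = -1.8476 → 0 (cannot be negative)

0.000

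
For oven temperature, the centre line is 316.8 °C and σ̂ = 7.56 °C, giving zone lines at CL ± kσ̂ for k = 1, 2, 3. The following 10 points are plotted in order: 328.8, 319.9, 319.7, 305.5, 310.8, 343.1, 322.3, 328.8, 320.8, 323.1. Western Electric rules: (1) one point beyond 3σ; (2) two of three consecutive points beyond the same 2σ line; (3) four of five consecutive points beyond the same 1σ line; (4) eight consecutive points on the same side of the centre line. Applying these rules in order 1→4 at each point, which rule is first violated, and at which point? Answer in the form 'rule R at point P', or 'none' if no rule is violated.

Zone of each point (C = within 1σ̂, B = 1σ̂–2σ̂, A = 2σ̂–3σ̂, * = beyond 3σ̂; sign = side of CL): 1:+B, 2:+C, 3:+C, 4:-B, 5:-C, 6:+*, 7:+C, 8:+B, 9:+C, 10:+C
Rule 1 (one point beyond the 3σ limits) is satisfied at point 6.

rule 1 at point 6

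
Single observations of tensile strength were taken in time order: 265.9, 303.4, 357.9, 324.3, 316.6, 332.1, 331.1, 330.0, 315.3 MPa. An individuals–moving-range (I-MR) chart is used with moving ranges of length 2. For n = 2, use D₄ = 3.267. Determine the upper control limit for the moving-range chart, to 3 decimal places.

67.627

Moving ranges: 37.5, 54.5, 33.6, 7.7, 15.5, 1.0, 1.1, 14.7; M̄R̄ = 165.6000 / 8 = 20.7000
UCL_MR = D₄·M̄R̄ = 3.267 × 20.7000 = 67.6269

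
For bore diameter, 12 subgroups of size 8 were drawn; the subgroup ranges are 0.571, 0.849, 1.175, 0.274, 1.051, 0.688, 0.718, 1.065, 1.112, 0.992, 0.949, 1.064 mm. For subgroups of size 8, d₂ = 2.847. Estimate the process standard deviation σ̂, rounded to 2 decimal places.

R̄ = (0.571 + 0.849 + 1.175 + 0.274 + 1.051 + 0.688 + 0.718 + 1.065 + 1.112 + 0.992 + 0.949 + 1.064) / 12 = 0.8757
σ̂ = R̄ / d₂ = 0.8757 / 2.847 = 0.3076

0.31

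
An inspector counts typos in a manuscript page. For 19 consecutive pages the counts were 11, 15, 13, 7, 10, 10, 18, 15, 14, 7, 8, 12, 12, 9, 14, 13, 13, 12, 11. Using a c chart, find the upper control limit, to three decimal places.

c̄ = (11 + 15 + 13 + 7 + 10 + 10 + 18 + 15 + 14 + 7 + 8 + 12 + 12 + 9 + 14 + 13 + 13 + 12 + 11) / 19 = 224 / 19 = 11.7895
UCL = c̄ + 3√c̄ = 11.7895 + 3 × √11.7895 = 11.7895 + 3 × 3.4336 = 22.0902

22.090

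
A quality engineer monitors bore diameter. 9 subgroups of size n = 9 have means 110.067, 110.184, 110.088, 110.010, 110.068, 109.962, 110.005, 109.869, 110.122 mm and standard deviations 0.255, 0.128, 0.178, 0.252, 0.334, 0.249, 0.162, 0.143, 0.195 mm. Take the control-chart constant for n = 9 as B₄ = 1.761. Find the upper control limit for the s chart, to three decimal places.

0.371

s̄ = (0.255 + 0.128 + 0.178 + 0.252 + 0.334 + 0.249 + 0.162 + 0.143 + 0.195) / 9 = 0.2107
UCL_s = B₄·s̄ = 1.761 × 0.2107 = 0.3710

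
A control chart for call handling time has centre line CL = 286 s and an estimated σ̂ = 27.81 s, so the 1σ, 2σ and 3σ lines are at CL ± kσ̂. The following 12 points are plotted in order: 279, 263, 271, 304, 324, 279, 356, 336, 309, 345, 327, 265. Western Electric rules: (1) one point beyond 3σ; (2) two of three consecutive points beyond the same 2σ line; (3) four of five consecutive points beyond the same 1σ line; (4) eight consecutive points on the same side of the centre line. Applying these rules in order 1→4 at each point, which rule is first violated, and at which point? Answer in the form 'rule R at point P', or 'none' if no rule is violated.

Zone of each point (C = within 1σ̂, B = 1σ̂–2σ̂, A = 2σ̂–3σ̂, * = beyond 3σ̂; sign = side of CL): 1:-C, 2:-C, 3:-C, 4:+C, 5:+B, 6:-C, 7:+A, 8:+B, 9:+C, 10:+A, 11:+B, 12:-C
Rule 3 (four of five consecutive points beyond the same 1σ limit) is satisfied at point 11.

rule 3 at point 11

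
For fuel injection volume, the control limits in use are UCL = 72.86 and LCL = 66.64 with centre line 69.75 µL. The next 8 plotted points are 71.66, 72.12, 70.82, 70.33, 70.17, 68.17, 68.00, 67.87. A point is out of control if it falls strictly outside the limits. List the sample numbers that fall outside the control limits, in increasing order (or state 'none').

All 8 points lie within [66.64, 72.86].

none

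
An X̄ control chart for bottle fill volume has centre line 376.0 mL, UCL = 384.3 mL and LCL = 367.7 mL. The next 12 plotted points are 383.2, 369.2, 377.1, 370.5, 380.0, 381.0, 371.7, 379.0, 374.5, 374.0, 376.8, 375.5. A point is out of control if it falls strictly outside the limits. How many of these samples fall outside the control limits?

All 12 points lie within [367.7, 384.3].

0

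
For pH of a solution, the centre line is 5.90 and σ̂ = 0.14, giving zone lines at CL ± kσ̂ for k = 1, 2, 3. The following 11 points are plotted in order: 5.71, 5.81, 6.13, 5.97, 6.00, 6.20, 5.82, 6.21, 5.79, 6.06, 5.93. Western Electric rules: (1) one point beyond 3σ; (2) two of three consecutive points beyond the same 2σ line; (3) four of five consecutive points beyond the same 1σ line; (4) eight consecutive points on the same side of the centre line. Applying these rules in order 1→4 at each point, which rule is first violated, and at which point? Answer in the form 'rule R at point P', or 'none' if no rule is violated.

Zone of each point (C = within 1σ̂, B = 1σ̂–2σ̂, A = 2σ̂–3σ̂, * = beyond 3σ̂; sign = side of CL): 1:-B, 2:-C, 3:+B, 4:+C, 5:+C, 6:+A, 7:-C, 8:+A, 9:-C, 10:+B, 11:+C
Rule 2 (two of three consecutive points beyond the same 2σ limit) is satisfied at point 8.

rule 2 at point 8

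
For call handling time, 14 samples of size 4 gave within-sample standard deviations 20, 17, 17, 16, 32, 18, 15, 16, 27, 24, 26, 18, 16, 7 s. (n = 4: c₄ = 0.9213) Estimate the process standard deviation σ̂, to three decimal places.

s̄ = (20 + 17 + 17 + 16 + 32 + 18 + 15 + 16 + 27 + 24 + 26 + 18 + 16 + 7) / 14 = 19.2143
σ̂ = s̄ / c₄ = 19.2143 / 0.9213 = 20.8556

20.856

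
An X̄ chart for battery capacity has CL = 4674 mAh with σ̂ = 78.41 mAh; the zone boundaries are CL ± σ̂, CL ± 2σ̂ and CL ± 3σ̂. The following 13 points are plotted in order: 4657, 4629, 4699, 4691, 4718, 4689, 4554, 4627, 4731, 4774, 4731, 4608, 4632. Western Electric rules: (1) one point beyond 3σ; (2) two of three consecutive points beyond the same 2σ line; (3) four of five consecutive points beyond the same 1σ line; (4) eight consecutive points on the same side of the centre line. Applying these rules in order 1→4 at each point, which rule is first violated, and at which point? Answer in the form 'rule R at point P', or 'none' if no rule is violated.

none

Zone of each point (C = within 1σ̂, B = 1σ̂–2σ̂, A = 2σ̂–3σ̂, * = beyond 3σ̂; sign = side of CL): 1:-C, 2:-C, 3:+C, 4:+C, 5:+C, 6:+C, 7:-B, 8:-C, 9:+C, 10:+B, 11:+C, 12:-C, 13:-C
No rule fires across all 13 points.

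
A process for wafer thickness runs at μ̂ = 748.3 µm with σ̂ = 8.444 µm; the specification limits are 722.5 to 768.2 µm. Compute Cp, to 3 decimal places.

Cp = (USL − LSL) / (6σ̂) = (768.2 − 722.5) / (6 × 8.444) = 45.7000 / 50.6640 = 0.9020

0.902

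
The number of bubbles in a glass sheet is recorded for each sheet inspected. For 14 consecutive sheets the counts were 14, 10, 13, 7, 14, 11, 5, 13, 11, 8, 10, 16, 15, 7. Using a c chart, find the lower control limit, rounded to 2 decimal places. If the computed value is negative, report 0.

c̄ = (14 + 10 + 13 + 7 + 14 + 11 + 5 + 13 + 11 + 8 + 10 + 16 + 15 + 7) / 14 = 154 / 14 = 11.0000
LCL = c̄ − 3√c̄ = 11.0000 − 3 × 3.3166 = 1.0501

1.05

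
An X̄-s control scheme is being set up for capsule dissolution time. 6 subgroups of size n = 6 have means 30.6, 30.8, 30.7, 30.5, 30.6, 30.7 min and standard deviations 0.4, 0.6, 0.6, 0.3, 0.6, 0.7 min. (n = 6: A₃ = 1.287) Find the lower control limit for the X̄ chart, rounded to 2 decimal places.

X̄̄ = (30.6 + 30.8 + 30.7 + 30.5 + 30.6 + 30.7) / 6 = 30.6500
s̄ = (0.4 + 0.6 + 0.6 + 0.3 + 0.6 + 0.7) / 6 = 0.5333
LCL = X̄̄ − A₃·s̄ = 30.6500 − 1.287 × 0.5333 = 29.9636

29.96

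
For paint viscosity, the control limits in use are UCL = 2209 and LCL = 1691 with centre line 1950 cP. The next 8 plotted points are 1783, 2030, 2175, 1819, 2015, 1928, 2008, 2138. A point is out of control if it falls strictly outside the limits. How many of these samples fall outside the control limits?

0

All 8 points lie within [1691, 2209].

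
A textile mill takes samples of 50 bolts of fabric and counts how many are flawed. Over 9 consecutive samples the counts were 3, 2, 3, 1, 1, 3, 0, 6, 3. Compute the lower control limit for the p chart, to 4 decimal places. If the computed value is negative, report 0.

p̄ = Σdᵢ / (k·n) = 22 / (9 × 50) = 0.04889
LCL = p̄ − 3·√(p̄(1−p̄)/n) = 0.04889 − 3 × 0.03050 = -0.04260 → 0 (negative, so LCL = 0)

0.0000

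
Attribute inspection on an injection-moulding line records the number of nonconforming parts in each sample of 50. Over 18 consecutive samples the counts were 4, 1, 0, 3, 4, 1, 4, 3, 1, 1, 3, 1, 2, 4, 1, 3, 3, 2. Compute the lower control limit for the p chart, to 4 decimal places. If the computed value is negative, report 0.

0.0000

p̄ = Σdᵢ / (k·n) = 41 / (18 × 50) = 0.04556
LCL = p̄ − 3·√(p̄(1−p̄)/n) = 0.04556 − 3 × 0.02949 = -0.04291 → 0 (negative, so LCL = 0)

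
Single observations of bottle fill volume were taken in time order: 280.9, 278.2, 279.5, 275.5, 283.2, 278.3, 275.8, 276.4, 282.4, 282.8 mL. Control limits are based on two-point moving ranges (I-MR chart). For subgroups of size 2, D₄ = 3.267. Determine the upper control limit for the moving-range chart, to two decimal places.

Moving ranges: 2.7, 1.3, 4.0, 7.7, 4.9, 2.5, 0.6, 6.0, 0.4; M̄R̄ = 30.1000 / 9 = 3.3444
UCL_MR = D₄·M̄R̄ = 3.267 × 3.3444 = 10.9263

10.93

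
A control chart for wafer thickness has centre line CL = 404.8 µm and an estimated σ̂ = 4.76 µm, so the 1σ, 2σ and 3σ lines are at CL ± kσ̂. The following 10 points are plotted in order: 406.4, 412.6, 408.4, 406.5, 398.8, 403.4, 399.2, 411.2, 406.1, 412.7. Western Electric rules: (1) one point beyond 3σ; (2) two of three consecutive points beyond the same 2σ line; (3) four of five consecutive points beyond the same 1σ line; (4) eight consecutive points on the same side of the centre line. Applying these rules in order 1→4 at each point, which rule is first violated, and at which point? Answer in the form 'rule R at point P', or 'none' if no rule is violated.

Zone of each point (C = within 1σ̂, B = 1σ̂–2σ̂, A = 2σ̂–3σ̂, * = beyond 3σ̂; sign = side of CL): 1:+C, 2:+B, 3:+C, 4:+C, 5:-B, 6:-C, 7:-B, 8:+B, 9:+C, 10:+B
No rule fires across all 10 points.

none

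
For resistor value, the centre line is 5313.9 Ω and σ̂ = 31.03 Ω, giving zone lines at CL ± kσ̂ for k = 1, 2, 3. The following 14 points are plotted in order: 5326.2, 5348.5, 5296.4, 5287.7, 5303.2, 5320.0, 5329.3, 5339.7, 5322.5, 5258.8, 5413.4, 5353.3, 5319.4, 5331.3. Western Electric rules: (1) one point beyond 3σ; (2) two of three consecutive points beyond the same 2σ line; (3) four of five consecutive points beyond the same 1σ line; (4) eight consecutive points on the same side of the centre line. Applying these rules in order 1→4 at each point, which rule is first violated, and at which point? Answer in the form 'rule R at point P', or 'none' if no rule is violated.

rule 1 at point 11

Zone of each point (C = within 1σ̂, B = 1σ̂–2σ̂, A = 2σ̂–3σ̂, * = beyond 3σ̂; sign = side of CL): 1:+C, 2:+B, 3:-C, 4:-C, 5:-C, 6:+C, 7:+C, 8:+C, 9:+C, 10:-B, 11:+*, 12:+B, 13:+C, 14:+C
Rule 1 (one point beyond the 3σ limits) is satisfied at point 11.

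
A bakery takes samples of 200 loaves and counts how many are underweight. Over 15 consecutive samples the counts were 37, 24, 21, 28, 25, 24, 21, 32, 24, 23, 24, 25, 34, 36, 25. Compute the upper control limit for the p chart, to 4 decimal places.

p̄ = Σdᵢ / (k·n) = 403 / (15 × 200) = 0.13433
UCL = p̄ + 3·√(p̄(1−p̄)/n) = 0.13433 + 3 × √(0.13433×0.86567/200) = 0.13433 + 3 × 0.02411 = 0.20667

0.2067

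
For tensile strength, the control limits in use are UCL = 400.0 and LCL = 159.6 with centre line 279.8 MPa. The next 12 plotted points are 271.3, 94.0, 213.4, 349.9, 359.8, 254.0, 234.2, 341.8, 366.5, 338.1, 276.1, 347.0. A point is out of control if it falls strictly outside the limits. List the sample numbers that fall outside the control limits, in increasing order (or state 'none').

2

Compare each point to [159.6, 400.0]: sample 2 = 94.0 < LCL.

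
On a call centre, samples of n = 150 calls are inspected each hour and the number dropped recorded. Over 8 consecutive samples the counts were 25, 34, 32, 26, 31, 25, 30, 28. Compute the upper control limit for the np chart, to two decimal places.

43.36

p̄ = Σdᵢ / (k·n) = 231 / (8 × 150) = 0.19250
UCL = np̄ + 3·√(np̄(1−p̄)) = 28.8750 + 3 × √(28.8750×0.80750) = 28.8750 + 3 × 4.8287 = 43.3612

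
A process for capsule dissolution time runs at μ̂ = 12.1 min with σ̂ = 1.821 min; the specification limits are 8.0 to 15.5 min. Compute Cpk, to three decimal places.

Cpu = (USL − μ̂) / (3σ̂) = (15.5 − 12.1) / (3 × 1.821) = 0.6224; Cpl = (μ̂ − LSL) / (3σ̂) = (12.1 − 8.0) / (3 × 1.821) = 0.7505; Cpk = min(Cpu, Cpl) = 0.6224

0.622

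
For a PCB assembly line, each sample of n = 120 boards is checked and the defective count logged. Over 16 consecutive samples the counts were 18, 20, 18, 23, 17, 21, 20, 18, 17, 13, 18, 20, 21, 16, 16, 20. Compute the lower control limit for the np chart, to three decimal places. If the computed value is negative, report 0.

p̄ = Σdᵢ / (k·n) = 296 / (16 × 120) = 0.15417
LCL = np̄ − 3·√(np̄(1−p̄)) = 18.5000 − 3 × 3.9557 = 6.6328

6.633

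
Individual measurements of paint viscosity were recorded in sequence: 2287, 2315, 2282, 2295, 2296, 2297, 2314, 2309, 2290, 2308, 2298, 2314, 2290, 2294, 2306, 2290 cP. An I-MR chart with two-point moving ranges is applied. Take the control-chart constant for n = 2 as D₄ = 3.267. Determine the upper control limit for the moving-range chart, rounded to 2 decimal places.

47.26

Moving ranges: 28, 33, 13, 1, 1, 17, 5, 19, 18, 10, 16, 24, 4, 12, 16; M̄R̄ = 217.0000 / 15 = 14.4667
UCL_MR = D₄·M̄R̄ = 3.267 × 14.4667 = 47.2626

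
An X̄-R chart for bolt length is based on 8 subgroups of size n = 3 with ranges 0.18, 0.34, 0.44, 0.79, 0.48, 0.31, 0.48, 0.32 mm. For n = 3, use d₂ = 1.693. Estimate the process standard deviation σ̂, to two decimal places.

R̄ = (0.18 + 0.34 + 0.44 + 0.79 + 0.48 + 0.31 + 0.48 + 0.32) / 8 = 0.4175
σ̂ = R̄ / d₂ = 0.4175 / 1.693 = 0.2466

0.25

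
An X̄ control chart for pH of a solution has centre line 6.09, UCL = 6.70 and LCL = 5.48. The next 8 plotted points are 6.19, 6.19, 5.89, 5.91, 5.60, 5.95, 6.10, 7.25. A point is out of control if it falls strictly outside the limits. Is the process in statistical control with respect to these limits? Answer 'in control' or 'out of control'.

out of control

Compare each point to [5.48, 6.70]: sample 8 = 7.25 > UCL.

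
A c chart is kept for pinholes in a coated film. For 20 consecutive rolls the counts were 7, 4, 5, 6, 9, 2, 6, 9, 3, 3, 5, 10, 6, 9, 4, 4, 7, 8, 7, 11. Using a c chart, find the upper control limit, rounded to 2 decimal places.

13.75

c̄ = (7 + 4 + 5 + 6 + 9 + 2 + 6 + 9 + 3 + 3 + 5 + 10 + 6 + 9 + 4 + 4 + 7 + 8 + 7 + 11) / 20 = 125 / 20 = 6.2500
UCL = c̄ + 3√c̄ = 6.2500 + 3 × √6.2500 = 6.2500 + 3 × 2.5000 = 13.7500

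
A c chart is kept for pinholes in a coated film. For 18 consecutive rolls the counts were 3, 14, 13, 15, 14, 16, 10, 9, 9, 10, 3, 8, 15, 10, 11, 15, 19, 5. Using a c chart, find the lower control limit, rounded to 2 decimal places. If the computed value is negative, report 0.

c̄ = (3 + 14 + 13 + 15 + 14 + 16 + 10 + 9 + 9 + 10 + 3 + 8 + 15 + 10 + 11 + 15 + 19 + 5) / 18 = 199 / 18 = 11.0556
LCL = c̄ − 3√c̄ = 11.0556 − 3 × 3.3250 = 1.0806

1.08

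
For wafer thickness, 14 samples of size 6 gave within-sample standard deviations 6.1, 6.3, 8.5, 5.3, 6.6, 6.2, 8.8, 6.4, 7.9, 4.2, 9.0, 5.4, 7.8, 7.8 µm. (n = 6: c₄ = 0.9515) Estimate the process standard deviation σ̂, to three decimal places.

s̄ = (6.1 + 6.3 + 8.5 + 5.3 + 6.6 + 6.2 + 8.8 + 6.4 + 7.9 + 4.2 + 9.0 + 5.4 + 7.8 + 7.8) / 14 = 6.8786
σ̂ = s̄ / c₄ = 6.8786 / 0.9515 = 7.2292

7.229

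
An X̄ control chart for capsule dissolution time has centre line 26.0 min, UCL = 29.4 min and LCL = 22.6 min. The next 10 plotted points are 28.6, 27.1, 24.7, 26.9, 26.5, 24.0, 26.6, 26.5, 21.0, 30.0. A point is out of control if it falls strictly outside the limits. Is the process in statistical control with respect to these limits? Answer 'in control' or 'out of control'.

Compare each point to [22.6, 29.4]: sample 9 = 21.0 < LCL; sample 10 = 30.0 > UCL.

out of control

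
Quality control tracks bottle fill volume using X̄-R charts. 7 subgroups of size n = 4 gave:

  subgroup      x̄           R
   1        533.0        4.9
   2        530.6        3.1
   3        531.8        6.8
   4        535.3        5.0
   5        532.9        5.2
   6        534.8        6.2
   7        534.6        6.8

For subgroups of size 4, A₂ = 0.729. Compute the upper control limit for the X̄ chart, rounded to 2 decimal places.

X̄̄ = (533.0 + 530.6 + 531.8 + 535.3 + 532.9 + 534.8 + 534.6) / 7 = 3733.0000 / 7 = 533.2857
R̄ = (4.9 + 3.1 + 6.8 + 5.0 + 5.2 + 6.2 + 6.8) / 7 = 38.0000 / 7 = 5.4286
UCL = X̄̄ + A₂·R̄ = 533.2857 + 0.729 × 5.4286 = 537.2431

537.24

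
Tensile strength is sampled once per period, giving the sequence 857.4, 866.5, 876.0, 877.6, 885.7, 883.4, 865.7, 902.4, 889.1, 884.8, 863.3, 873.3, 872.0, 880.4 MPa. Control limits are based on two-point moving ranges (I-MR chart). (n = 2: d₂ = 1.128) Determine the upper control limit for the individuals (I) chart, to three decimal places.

906.390

X̄ = (857.4 + 866.5 + 876.0 + 877.6 + 885.7 + 883.4 + 865.7 + 902.4 + 889.1 + 884.8 + 863.3 + 873.3 + 872.0 + 880.4) / 14 = 876.9714
Moving ranges: 9.1, 9.5, 1.6, 8.1, 2.3, 17.7, 36.7, 13.3, 4.3, 21.5, 10.0, 1.3, 8.4; M̄R̄ = 143.8000 / 13 = 11.0615
UCL = X̄ + 3·M̄R̄/d₂ = 876.9714 + 3 × 11.0615 / 1.128 = 906.3904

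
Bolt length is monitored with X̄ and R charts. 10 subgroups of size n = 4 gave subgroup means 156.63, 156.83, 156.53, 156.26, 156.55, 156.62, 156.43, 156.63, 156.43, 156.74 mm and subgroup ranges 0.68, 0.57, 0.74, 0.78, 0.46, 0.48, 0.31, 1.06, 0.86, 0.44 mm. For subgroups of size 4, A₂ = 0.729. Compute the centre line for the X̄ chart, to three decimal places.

156.565

X̄̄ = (156.63 + 156.83 + 156.53 + 156.26 + 156.55 + 156.62 + 156.43 + 156.63 + 156.43 + 156.74) / 10 = 1565.6500 / 10 = 156.5650
CL = X̄̄ = 156.5650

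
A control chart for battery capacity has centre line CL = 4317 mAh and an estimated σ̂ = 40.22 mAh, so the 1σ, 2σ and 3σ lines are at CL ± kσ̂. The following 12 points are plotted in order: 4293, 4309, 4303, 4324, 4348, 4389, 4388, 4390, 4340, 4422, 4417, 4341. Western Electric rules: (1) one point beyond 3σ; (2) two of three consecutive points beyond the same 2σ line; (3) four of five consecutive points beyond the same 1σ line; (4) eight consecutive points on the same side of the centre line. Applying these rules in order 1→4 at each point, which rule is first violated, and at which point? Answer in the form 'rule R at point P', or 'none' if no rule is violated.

Zone of each point (C = within 1σ̂, B = 1σ̂–2σ̂, A = 2σ̂–3σ̂, * = beyond 3σ̂; sign = side of CL): 1:-C, 2:-C, 3:-C, 4:+C, 5:+C, 6:+B, 7:+B, 8:+B, 9:+C, 10:+A, 11:+A, 12:+C
Rule 3 (four of five consecutive points beyond the same 1σ limit) is satisfied at point 10.

rule 3 at point 10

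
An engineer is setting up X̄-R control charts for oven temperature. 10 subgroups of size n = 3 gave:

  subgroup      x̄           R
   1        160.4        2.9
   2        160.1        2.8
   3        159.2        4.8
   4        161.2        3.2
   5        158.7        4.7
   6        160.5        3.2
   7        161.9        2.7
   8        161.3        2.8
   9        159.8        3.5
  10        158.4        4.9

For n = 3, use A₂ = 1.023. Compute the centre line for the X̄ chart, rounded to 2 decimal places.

X̄̄ = (160.4 + 160.1 + 159.2 + 161.2 + 158.7 + 160.5 + 161.9 + 161.3 + 159.8 + 158.4) / 10 = 1601.5000 / 10 = 160.1500
CL = X̄̄ = 160.1500

160.15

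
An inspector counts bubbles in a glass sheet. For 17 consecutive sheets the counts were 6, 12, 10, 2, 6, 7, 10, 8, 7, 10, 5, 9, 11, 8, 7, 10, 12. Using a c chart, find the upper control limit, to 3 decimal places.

c̄ = (6 + 12 + 10 + 2 + 6 + 7 + 10 + 8 + 7 + 10 + 5 + 9 + 11 + 8 + 7 + 10 + 12) / 17 = 140 / 17 = 8.2353
UCL = c̄ + 3√c̄ = 8.2353 + 3 × √8.2353 = 8.2353 + 3 × 2.8697 = 16.8445

16.844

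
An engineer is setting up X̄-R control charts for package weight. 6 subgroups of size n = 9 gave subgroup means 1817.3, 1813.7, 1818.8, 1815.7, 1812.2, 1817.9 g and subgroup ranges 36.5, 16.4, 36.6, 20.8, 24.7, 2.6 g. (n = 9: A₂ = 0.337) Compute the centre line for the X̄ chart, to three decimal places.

X̄̄ = (1817.3 + 1813.7 + 1818.8 + 1815.7 + 1812.2 + 1817.9) / 6 = 10895.6000 / 6 = 1815.9333
CL = X̄̄ = 1815.9333

1815.933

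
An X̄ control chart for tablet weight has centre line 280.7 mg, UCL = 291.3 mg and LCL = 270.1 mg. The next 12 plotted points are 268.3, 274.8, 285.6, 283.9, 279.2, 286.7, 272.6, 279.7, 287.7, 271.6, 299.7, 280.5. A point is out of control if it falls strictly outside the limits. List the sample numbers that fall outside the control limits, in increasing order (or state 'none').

1, 11

Compare each point to [270.1, 291.3]: sample 1 = 268.3 < LCL; sample 11 = 299.7 > UCL.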